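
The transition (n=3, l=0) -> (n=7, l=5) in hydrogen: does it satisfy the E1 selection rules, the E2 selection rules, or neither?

neither

Δl = 5 − 0 = +5; l_i + l_f = 5.
E1 (Δl = ±1): not satisfied.
E2 (Δl = 0,±2, l_i+l_f ≥ 2): not satisfied.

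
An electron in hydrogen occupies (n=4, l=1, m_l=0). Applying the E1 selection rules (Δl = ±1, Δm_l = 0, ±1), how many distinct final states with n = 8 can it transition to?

4

E1 requires Δl = ±1, so l_f ∈ {0, 2}; with 0 ≤ l_f ≤ n_f−1 = 7, the allowed l_f values are {0, 2}.
For l_f = 0: m_f ∈ {m_i−1, m_i, m_i+1} ∩ [−0, 0] = {0} → 1 state.
For l_f = 2: m_f ∈ {m_i−1, m_i, m_i+1} ∩ [−2, 2] = {-1, 0, 1} → 3 states.
Total: 4.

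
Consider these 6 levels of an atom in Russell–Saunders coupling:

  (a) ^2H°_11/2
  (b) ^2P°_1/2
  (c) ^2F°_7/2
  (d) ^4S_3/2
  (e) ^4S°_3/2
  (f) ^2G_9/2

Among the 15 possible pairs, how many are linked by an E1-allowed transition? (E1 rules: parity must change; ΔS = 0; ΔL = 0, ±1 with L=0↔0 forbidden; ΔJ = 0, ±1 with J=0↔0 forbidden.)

(a)–(b): forbidden (parity, ΔL, ΔJ).
(a)–(c): forbidden (parity, ΔL, ΔJ).
(a)–(d): forbidden (ΔS, ΔL, ΔJ).
(a)–(e): forbidden (parity, ΔS, ΔL, ΔJ).
(a)–(f): allowed.
(b)–(c): forbidden (parity, ΔL, ΔJ).
(b)–(d): forbidden (ΔS).
(b)–(e): forbidden (parity, ΔS).
(b)–(f): forbidden (ΔL, ΔJ).
(c)–(d): forbidden (ΔS, ΔL, ΔJ).
(c)–(e): forbidden (parity, ΔS, ΔL, ΔJ).
(c)–(f): allowed.
(d)–(e): forbidden (ΔL).
(d)–(f): forbidden (parity, ΔS, ΔL, ΔJ).
(e)–(f): forbidden (ΔS, ΔL, ΔJ).
Allowed pairs: 2 of 15.

2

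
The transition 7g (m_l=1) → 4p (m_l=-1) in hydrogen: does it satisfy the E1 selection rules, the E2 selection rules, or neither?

Δl = 1 − 4 = -3; l_i + l_f = 5.
Δm_l = -2.
E1 (Δl = ±1, |Δm_l| ≤ 1): not satisfied.
E2 (Δl = 0,±2, l_i+l_f ≥ 2, |Δm_l| ≤ 2): not satisfied.

neither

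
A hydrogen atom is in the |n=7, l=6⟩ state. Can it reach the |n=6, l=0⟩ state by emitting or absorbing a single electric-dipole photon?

Δl = 0 − 6 = -6; the E1 rule Δl = ±1 is fails.
The transition is electric-dipole forbidden.

forbidden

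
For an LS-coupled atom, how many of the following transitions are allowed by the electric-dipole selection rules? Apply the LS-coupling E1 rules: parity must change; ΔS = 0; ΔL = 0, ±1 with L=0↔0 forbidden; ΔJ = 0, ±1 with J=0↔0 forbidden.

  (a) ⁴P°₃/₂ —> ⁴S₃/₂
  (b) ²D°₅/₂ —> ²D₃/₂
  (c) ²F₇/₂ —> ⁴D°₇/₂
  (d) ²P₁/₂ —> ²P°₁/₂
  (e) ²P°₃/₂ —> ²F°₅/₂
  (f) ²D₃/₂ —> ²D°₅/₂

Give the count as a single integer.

(a) allowed
(b) allowed
(c) forbidden (ΔS fails)
(d) allowed
(e) forbidden (parity, ΔL fail)
(f) allowed
Total allowed: 4 of 6.

4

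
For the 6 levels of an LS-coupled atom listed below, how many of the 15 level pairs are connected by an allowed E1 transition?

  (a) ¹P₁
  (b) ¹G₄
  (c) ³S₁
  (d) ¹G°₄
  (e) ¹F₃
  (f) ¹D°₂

4

(a)–(b): forbidden (parity, ΔL, ΔJ).
(a)–(c): forbidden (parity, ΔS).
(a)–(d): forbidden (ΔL, ΔJ).
(a)–(e): forbidden (parity, ΔL, ΔJ).
(a)–(f): allowed.
(b)–(c): forbidden (parity, ΔS, ΔL, ΔJ).
(b)–(d): allowed.
(b)–(e): forbidden (parity).
(b)–(f): forbidden (ΔL, ΔJ).
(c)–(d): forbidden (ΔS, ΔL, ΔJ).
(c)–(e): forbidden (parity, ΔS, ΔL, ΔJ).
(c)–(f): forbidden (ΔS, ΔL).
(d)–(e): allowed.
(d)–(f): forbidden (parity, ΔL, ΔJ).
(e)–(f): allowed.
Allowed pairs: 4 of 15.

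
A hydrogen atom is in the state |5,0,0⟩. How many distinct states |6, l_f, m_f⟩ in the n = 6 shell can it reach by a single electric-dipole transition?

3

E1 requires Δl = ±1, so l_f ∈ {-1, 1}; with 0 ≤ l_f ≤ n_f−1 = 5, the allowed l_f values are {1}.
For l_f = 1: m_f ∈ {m_i−1, m_i, m_i+1} ∩ [−1, 1] = {-1, 0, 1} → 3 states.
Total: 3.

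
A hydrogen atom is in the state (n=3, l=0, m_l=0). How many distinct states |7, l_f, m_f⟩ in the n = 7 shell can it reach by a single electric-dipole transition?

E1 requires Δl = ±1, so l_f ∈ {-1, 1}; with 0 ≤ l_f ≤ n_f−1 = 6, the allowed l_f values are {1}.
For l_f = 1: m_f ∈ {m_i−1, m_i, m_i+1} ∩ [−1, 1] = {-1, 0, 1} → 3 states.
Total: 3.

3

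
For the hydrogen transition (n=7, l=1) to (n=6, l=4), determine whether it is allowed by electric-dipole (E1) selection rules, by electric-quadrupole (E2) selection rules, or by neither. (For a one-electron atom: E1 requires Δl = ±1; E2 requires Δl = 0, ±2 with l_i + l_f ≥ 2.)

neither

Δl = 4 − 1 = +3; l_i + l_f = 5.
E1 (Δl = ±1): not satisfied.
E2 (Δl = 0,±2, l_i+l_f ≥ 2): not satisfied.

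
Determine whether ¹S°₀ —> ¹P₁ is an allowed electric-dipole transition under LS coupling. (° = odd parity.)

allowed

ΔJ = 0, ±1 (not J=0↔0): J: 0 → 1, ΔJ = +1 — ✓.
ΔS = 0: S: 0 → 0 — ✓.
Parity must change: odd → even — ✓.
ΔL = 0, ±1 (not L=0↔0): L: 0 → 1, ΔL = +1 — ✓.
All four E1 rules are satisfied.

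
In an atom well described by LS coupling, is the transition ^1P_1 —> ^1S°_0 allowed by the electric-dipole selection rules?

allowed

Reading off the term symbols: S 0→0, L 1→0, J 1→0, parity even→odd.
Parity must change: even → odd — passes.
ΔS = 0: S: 0 → 0 — passes.
ΔL = 0, ±1 (not L=0↔0): L: 1 → 0, ΔL = -1 — passes.
ΔJ = 0, ±1 (not J=0↔0): J: 1 → 0, ΔJ = -1 — passes.
All four E1 rules are satisfied.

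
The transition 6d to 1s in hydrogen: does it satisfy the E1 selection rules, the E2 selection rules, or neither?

Δl = 0 − 2 = -2; l_i + l_f = 2.
E1 (Δl = ±1): not satisfied.
E2 (Δl = 0,±2, l_i+l_f ≥ 2): satisfied.

E2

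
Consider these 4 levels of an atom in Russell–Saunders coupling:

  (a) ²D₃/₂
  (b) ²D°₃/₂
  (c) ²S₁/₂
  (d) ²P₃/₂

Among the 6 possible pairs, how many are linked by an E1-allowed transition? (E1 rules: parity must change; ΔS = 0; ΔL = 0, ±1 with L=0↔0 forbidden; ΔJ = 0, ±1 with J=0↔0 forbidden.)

2

(a)–(b): allowed.
(a)–(c): forbidden (parity, ΔL).
(a)–(d): forbidden (parity).
(b)–(c): forbidden (ΔL).
(b)–(d): allowed.
(c)–(d): forbidden (parity).
Allowed pairs: 2 of 6.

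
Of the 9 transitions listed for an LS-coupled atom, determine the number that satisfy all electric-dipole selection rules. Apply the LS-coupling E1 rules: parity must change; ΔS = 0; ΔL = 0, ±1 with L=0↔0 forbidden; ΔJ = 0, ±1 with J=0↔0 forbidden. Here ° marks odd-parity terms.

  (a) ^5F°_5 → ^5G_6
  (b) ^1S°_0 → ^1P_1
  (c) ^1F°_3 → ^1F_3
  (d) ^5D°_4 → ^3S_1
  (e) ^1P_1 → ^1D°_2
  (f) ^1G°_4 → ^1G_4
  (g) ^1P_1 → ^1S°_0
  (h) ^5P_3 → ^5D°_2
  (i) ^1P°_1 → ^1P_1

(a) allowed
(b) allowed
(c) allowed
(d) forbidden (ΔS, ΔL, ΔJ fail)
(e) allowed
(f) allowed
(g) allowed
(h) allowed
(i) allowed
Total allowed: 8 of 9.

8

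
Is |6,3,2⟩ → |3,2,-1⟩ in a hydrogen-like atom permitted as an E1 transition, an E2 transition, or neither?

Δl = 2 − 3 = -1; l_i + l_f = 5.
Δm_l = -3.
E1 (Δl = ±1, |Δm_l| ≤ 1): not satisfied.
E2 (Δl = 0,±2, l_i+l_f ≥ 2, |Δm_l| ≤ 2): not satisfied.

neither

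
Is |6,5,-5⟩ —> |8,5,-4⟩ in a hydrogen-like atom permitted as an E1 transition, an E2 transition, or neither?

E2

Δl = 5 − 5 = +0; l_i + l_f = 10.
Δm_l = +1.
E1 (Δl = ±1, |Δm_l| ≤ 1): not satisfied.
E2 (Δl = 0,±2, l_i+l_f ≥ 2, |Δm_l| ≤ 2): satisfied.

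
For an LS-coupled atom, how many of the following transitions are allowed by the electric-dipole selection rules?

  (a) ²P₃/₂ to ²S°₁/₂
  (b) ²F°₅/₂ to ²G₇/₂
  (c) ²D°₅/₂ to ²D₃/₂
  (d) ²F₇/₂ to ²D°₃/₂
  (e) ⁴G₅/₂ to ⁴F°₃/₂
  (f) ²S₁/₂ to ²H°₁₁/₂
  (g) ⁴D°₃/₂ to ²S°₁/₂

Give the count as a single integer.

4

(a) allowed
(b) allowed
(c) allowed
(d) forbidden (ΔJ fails)
(e) allowed
(f) forbidden (ΔL, ΔJ fail)
(g) forbidden (parity, ΔS, ΔL fail)
Total allowed: 4 of 7.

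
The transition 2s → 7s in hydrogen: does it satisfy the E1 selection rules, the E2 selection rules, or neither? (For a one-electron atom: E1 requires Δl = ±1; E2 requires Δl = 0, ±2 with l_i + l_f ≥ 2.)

Δl = 0 − 0 = +0; l_i + l_f = 0.
E1 (Δl = ±1): not satisfied.
E2 (Δl = 0,±2, l_i+l_f ≥ 2): not satisfied.

neither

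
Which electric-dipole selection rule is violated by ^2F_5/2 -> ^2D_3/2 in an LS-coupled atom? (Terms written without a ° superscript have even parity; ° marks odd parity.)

parity

ΔS = 0: S: 1/2 → 1/2 — passes.
Parity must change: even → even — fails.
ΔJ = 0, ±1 (not J=0↔0): J: 5/2 → 3/2, ΔJ = -1 — passes.
ΔL = 0, ±1 (not L=0↔0): L: 3 → 2, ΔL = -1 — passes.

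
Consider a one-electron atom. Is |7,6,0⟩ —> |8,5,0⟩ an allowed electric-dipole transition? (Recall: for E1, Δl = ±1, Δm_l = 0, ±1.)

l: 6 → 5 (Δl = -1). Δl = ±1 ok.
Δm_l = 0 − (0) = +0. E1 requires Δm_l = 0, ±1: ok.
All E1 selection rules are satisfied.

allowed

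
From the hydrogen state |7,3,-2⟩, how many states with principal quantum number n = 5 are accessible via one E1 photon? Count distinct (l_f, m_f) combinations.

5

E1 requires Δl = ±1, so l_f ∈ {2, 4}; with 0 ≤ l_f ≤ n_f−1 = 4, the allowed l_f values are {2, 4}.
For l_f = 2: m_f ∈ {m_i−1, m_i, m_i+1} ∩ [−2, 2] = {-2, -1} → 2 states.
For l_f = 4: m_f ∈ {m_i−1, m_i, m_i+1} ∩ [−4, 4] = {-3, -2, -1} → 3 states.
Total: 5.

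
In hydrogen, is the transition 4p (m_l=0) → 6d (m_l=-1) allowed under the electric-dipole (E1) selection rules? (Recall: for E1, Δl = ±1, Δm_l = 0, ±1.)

Δl = 2 − 1 = +1; the E1 rule Δl = ±1 is passes.
Δm_l = -1 − (0) = -1. E1 requires Δm_l = 0, ±1: passes.
All E1 selection rules are satisfied.

allowed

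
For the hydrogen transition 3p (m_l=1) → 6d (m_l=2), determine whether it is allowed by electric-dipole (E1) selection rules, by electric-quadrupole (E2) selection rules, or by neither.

Δl = 2 − 1 = +1; l_i + l_f = 3.
Δm_l = +1.
E1 (Δl = ±1, |Δm_l| ≤ 1): satisfied.
E2 (Δl = 0,±2, l_i+l_f ≥ 2, |Δm_l| ≤ 2): not satisfied.

E1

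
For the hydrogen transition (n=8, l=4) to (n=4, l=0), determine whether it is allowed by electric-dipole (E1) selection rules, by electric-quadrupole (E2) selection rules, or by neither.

neither

Δl = 0 − 4 = -4; l_i + l_f = 4.
E1 (Δl = ±1): not satisfied.
E2 (Δl = 0,±2, l_i+l_f ≥ 2): not satisfied.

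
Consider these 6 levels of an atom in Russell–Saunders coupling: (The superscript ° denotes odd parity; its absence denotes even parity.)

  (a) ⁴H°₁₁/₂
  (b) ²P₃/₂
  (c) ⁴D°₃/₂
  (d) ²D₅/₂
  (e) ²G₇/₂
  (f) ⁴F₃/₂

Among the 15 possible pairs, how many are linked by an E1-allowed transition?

(a)–(b): forbidden (ΔS, ΔL, ΔJ).
(a)–(c): forbidden (parity, ΔL, ΔJ).
(a)–(d): forbidden (ΔS, ΔL, ΔJ).
(a)–(e): forbidden (ΔS, ΔJ).
(a)–(f): forbidden (ΔL, ΔJ).
(b)–(c): forbidden (ΔS).
(b)–(d): forbidden (parity).
(b)–(e): forbidden (parity, ΔL, ΔJ).
(b)–(f): forbidden (parity, ΔS, ΔL).
(c)–(d): forbidden (ΔS).
(c)–(e): forbidden (ΔS, ΔL, ΔJ).
(c)–(f): allowed.
(d)–(e): forbidden (parity, ΔL).
(d)–(f): forbidden (parity, ΔS).
(e)–(f): forbidden (parity, ΔS, ΔJ).
Allowed pairs: 1 of 15.

1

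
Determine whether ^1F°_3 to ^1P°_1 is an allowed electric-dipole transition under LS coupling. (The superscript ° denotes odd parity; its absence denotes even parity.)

forbidden

Reading off the term symbols: S 0→0, L 3→1, J 3→1, parity odd→odd.
Parity must change: odd → odd — violated.
ΔS = 0: S: 0 → 0 — satisfied.
ΔL = 0, ±1 (not L=0↔0): L: 3 → 1, ΔL = -2 — violated.
ΔJ = 0, ±1 (not J=0↔0): J: 3 → 1, ΔJ = -2 — violated.
Rule(s) violated: parity, ΔL, ΔJ.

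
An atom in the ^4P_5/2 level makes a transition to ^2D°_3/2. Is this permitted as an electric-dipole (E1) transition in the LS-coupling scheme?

forbidden

Reading off the term symbols: S 3/2→1/2, L 1→2, J 5/2→3/2, parity even→odd.
Parity must change: even → odd — passes.
ΔS = 0: S: 3/2 → 1/2 — fails.
ΔL = 0, ±1 (not L=0↔0): L: 1 → 2, ΔL = +1 — passes.
ΔJ = 0, ±1 (not J=0↔0): J: 5/2 → 3/2, ΔJ = -1 — passes.
Rule(s) violated: ΔS.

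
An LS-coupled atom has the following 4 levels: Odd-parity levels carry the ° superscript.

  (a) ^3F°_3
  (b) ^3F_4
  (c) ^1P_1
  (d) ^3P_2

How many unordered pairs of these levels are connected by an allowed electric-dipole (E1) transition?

(a)–(b): allowed.
(a)–(c): forbidden (ΔS, ΔL, ΔJ).
(a)–(d): forbidden (ΔL).
(b)–(c): forbidden (parity, ΔS, ΔL, ΔJ).
(b)–(d): forbidden (parity, ΔL, ΔJ).
(c)–(d): forbidden (parity, ΔS).
Allowed pairs: 1 of 6.

1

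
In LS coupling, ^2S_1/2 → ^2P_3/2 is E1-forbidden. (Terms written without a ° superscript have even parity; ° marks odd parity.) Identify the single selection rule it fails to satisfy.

Parity must change: even → even — fails.
ΔS = 0: S: 1/2 → 1/2 — ok.
ΔJ = 0, ±1 (not J=0↔0): J: 1/2 → 3/2, ΔJ = +1 — ok.
ΔL = 0, ±1 (not L=0↔0): L: 0 → 1, ΔL = +1 — ok.

parity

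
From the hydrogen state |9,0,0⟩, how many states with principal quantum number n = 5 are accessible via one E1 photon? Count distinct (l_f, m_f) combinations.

E1 requires Δl = ±1, so l_f ∈ {-1, 1}; with 0 ≤ l_f ≤ n_f−1 = 4, the allowed l_f values are {1}.
For l_f = 1: m_f ∈ {m_i−1, m_i, m_i+1} ∩ [−1, 1] = {-1, 0, 1} → 3 states.
Total: 3.

3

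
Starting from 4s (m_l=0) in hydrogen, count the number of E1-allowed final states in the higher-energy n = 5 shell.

E1 requires Δl = ±1, so l_f ∈ {-1, 1}; with 0 ≤ l_f ≤ n_f−1 = 4, the allowed l_f values are {1}.
For l_f = 1: m_f ∈ {m_i−1, m_i, m_i+1} ∩ [−1, 1] = {-1, 0, 1} → 3 states.
Total: 3.

3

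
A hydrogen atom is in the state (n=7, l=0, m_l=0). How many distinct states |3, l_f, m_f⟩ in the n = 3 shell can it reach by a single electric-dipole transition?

E1 requires Δl = ±1, so l_f ∈ {-1, 1}; with 0 ≤ l_f ≤ n_f−1 = 2, the allowed l_f values are {1}.
For l_f = 1: m_f ∈ {m_i−1, m_i, m_i+1} ∩ [−1, 1] = {-1, 0, 1} → 3 states.
Total: 3.

3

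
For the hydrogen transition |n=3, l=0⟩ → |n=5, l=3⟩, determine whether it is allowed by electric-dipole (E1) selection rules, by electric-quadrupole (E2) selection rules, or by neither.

Δl = 3 − 0 = +3; l_i + l_f = 3.
E1 (Δl = ±1): not satisfied.
E2 (Δl = 0,±2, l_i+l_f ≥ 2): not satisfied.

neither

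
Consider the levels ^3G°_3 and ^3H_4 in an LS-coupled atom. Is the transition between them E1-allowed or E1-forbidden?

allowed

ΔJ = 0, ±1 (not J=0↔0): J: 3 → 4, ΔJ = +1 — satisfied.
Parity must change: odd → even — satisfied.
ΔL = 0, ±1 (not L=0↔0): L: 4 → 5, ΔL = +1 — satisfied.
ΔS = 0: S: 1 → 1 — satisfied.
All four E1 rules are satisfied.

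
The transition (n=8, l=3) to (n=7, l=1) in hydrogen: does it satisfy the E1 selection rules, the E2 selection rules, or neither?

Δl = 1 − 3 = -2; l_i + l_f = 4.
E1 (Δl = ±1): not satisfied.
E2 (Δl = 0,±2, l_i+l_f ≥ 2): satisfied.

E2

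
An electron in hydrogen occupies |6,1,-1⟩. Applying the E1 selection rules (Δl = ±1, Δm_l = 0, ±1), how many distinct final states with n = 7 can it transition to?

4

E1 requires Δl = ±1, so l_f ∈ {0, 2}; with 0 ≤ l_f ≤ n_f−1 = 6, the allowed l_f values are {0, 2}.
For l_f = 0: m_f ∈ {m_i−1, m_i, m_i+1} ∩ [−0, 0] = {0} → 1 state.
For l_f = 2: m_f ∈ {m_i−1, m_i, m_i+1} ∩ [−2, 2] = {-2, -1, 0} → 3 states.
Total: 4.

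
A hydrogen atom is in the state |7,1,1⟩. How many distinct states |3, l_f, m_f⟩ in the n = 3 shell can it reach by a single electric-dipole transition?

4

E1 requires Δl = ±1, so l_f ∈ {0, 2}; with 0 ≤ l_f ≤ n_f−1 = 2, the allowed l_f values are {0, 2}.
For l_f = 0: m_f ∈ {m_i−1, m_i, m_i+1} ∩ [−0, 0] = {0} → 1 state.
For l_f = 2: m_f ∈ {m_i−1, m_i, m_i+1} ∩ [−2, 2] = {0, 1, 2} → 3 states.
Total: 4.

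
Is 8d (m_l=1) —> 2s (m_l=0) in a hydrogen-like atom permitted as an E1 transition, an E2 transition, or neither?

Δl = 0 − 2 = -2; l_i + l_f = 2.
Δm_l = -1.
E1 (Δl = ±1, |Δm_l| ≤ 1): not satisfied.
E2 (Δl = 0,±2, l_i+l_f ≥ 2, |Δm_l| ≤ 2): satisfied.

E2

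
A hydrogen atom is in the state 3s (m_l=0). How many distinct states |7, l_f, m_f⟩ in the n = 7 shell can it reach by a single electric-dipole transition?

E1 requires Δl = ±1, so l_f ∈ {-1, 1}; with 0 ≤ l_f ≤ n_f−1 = 6, the allowed l_f values are {1}.
For l_f = 1: m_f ∈ {m_i−1, m_i, m_i+1} ∩ [−1, 1] = {-1, 0, 1} → 3 states.
Total: 3.

3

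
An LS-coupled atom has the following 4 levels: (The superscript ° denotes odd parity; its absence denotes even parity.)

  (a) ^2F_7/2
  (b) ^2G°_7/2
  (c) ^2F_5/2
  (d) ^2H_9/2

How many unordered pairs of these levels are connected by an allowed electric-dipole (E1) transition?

(a)–(b): allowed.
(a)–(c): forbidden (parity).
(a)–(d): forbidden (parity, ΔL).
(b)–(c): allowed.
(b)–(d): allowed.
(c)–(d): forbidden (parity, ΔL, ΔJ).
Allowed pairs: 3 of 6.

3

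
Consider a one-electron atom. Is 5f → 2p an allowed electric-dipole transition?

forbidden

Initial l = 3, final l = 1, so Δl = -2. E1 requires Δl = ±1: violated.
The transition is electric-dipole forbidden.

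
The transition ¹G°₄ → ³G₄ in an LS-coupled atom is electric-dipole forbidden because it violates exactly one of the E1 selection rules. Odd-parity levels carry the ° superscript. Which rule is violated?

Initial level: S=0, L=4, J=4, parity odd. Final level: S=1, L=4, J=4, parity even.
ΔL = 0, ±1 (not L=0↔0): L: 4 → 4, ΔL = +0 — ok.
ΔJ = 0, ±1 (not J=0↔0): J: 4 → 4, ΔJ = +0 — ok.
Parity must change: odd → even — ok.
ΔS = 0: S: 0 → 1 — fails.

the ΔS = 0 rule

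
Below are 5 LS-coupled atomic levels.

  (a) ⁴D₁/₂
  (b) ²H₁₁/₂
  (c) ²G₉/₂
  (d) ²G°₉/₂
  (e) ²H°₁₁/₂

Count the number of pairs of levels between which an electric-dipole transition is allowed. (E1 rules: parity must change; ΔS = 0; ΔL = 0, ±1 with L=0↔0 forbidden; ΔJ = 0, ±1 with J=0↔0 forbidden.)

(a)–(b): forbidden (parity, ΔS, ΔL, ΔJ).
(a)–(c): forbidden (parity, ΔS, ΔL, ΔJ).
(a)–(d): forbidden (ΔS, ΔL, ΔJ).
(a)–(e): forbidden (ΔS, ΔL, ΔJ).
(b)–(c): forbidden (parity).
(b)–(d): allowed.
(b)–(e): allowed.
(c)–(d): allowed.
(c)–(e): allowed.
(d)–(e): forbidden (parity).
Allowed pairs: 4 of 10.

4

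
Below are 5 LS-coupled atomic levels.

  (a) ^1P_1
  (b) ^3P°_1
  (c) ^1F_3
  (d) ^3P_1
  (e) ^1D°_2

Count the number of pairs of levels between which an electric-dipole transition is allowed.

(a)–(b): forbidden (ΔS).
(a)–(c): forbidden (parity, ΔL, ΔJ).
(a)–(d): forbidden (parity, ΔS).
(a)–(e): allowed.
(b)–(c): forbidden (ΔS, ΔL, ΔJ).
(b)–(d): allowed.
(b)–(e): forbidden (parity, ΔS).
(c)–(d): forbidden (parity, ΔS, ΔL, ΔJ).
(c)–(e): allowed.
(d)–(e): forbidden (ΔS).
Allowed pairs: 3 of 10.

3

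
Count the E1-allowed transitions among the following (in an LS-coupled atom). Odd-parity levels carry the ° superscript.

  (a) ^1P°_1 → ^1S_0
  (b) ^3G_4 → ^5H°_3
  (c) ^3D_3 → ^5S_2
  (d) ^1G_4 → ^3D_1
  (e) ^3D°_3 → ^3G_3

(a) allowed
(b) forbidden (ΔS fails)
(c) forbidden (parity, ΔS, ΔL fail)
(d) forbidden (parity, ΔS, ΔL, ΔJ fail)
(e) forbidden (ΔL fails)
Total allowed: 1 of 5.

1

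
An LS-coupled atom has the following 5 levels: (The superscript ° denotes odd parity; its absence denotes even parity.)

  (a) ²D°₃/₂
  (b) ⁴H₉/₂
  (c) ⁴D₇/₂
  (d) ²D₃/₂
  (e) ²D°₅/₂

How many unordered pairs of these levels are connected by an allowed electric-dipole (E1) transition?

(a)–(b): forbidden (ΔS, ΔL, ΔJ).
(a)–(c): forbidden (ΔS, ΔJ).
(a)–(d): allowed.
(a)–(e): forbidden (parity).
(b)–(c): forbidden (parity, ΔL).
(b)–(d): forbidden (parity, ΔS, ΔL, ΔJ).
(b)–(e): forbidden (ΔS, ΔL, ΔJ).
(c)–(d): forbidden (parity, ΔS, ΔJ).
(c)–(e): forbidden (ΔS).
(d)–(e): allowed.
Allowed pairs: 2 of 10.

2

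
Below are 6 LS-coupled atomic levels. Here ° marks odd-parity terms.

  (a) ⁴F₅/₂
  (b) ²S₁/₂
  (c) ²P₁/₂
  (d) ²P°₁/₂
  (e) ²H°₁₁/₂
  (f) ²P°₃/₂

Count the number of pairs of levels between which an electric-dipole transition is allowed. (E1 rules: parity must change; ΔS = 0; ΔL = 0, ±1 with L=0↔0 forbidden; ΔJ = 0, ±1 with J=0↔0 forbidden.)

4

(a)–(b): forbidden (parity, ΔS, ΔL, ΔJ).
(a)–(c): forbidden (parity, ΔS, ΔL, ΔJ).
(a)–(d): forbidden (ΔS, ΔL, ΔJ).
(a)–(e): forbidden (ΔS, ΔL, ΔJ).
(a)–(f): forbidden (ΔS, ΔL).
(b)–(c): forbidden (parity).
(b)–(d): allowed.
(b)–(e): forbidden (ΔL, ΔJ).
(b)–(f): allowed.
(c)–(d): allowed.
(c)–(e): forbidden (ΔL, ΔJ).
(c)–(f): allowed.
(d)–(e): forbidden (parity, ΔL, ΔJ).
(d)–(f): forbidden (parity).
(e)–(f): forbidden (parity, ΔL, ΔJ).
Allowed pairs: 4 of 15.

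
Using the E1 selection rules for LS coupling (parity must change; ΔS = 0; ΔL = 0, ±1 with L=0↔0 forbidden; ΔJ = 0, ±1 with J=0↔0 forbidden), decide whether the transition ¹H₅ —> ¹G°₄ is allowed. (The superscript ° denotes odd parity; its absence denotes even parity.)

Reading off the term symbols: S 0→0, L 5→4, J 5→4, parity even→odd.
Parity must change: even → odd — ✓.
ΔS = 0: S: 0 → 0 — ✓.
ΔL = 0, ±1 (not L=0↔0): L: 5 → 4, ΔL = -1 — ✓.
ΔJ = 0, ±1 (not J=0↔0): J: 5 → 4, ΔJ = -1 — ✓.
All four E1 rules are satisfied.

allowed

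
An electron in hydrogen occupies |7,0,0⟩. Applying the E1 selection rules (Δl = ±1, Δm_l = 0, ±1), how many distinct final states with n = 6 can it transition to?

E1 requires Δl = ±1, so l_f ∈ {-1, 1}; with 0 ≤ l_f ≤ n_f−1 = 5, the allowed l_f values are {1}.
For l_f = 1: m_f ∈ {m_i−1, m_i, m_i+1} ∩ [−1, 1] = {-1, 0, 1} → 3 states.
Total: 3.

3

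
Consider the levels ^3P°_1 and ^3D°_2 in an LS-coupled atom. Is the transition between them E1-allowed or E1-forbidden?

Initial level: S=1, L=1, J=1, parity odd. Final level: S=1, L=2, J=2, parity odd.
ΔJ = 0, ±1 (not J=0↔0): J: 1 → 2, ΔJ = +1 — ✓.
ΔL = 0, ±1 (not L=0↔0): L: 1 → 2, ΔL = +1 — ✓.
ΔS = 0: S: 1 → 1 — ✓.
Parity must change: odd → odd — ✗.
Rule(s) violated: parity.

forbidden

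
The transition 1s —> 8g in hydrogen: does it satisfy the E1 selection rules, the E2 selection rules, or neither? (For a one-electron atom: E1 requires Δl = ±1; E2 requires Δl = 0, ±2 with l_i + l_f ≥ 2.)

neither

Δl = 4 − 0 = +4; l_i + l_f = 4.
E1 (Δl = ±1): not satisfied.
E2 (Δl = 0,±2, l_i+l_f ≥ 2): not satisfied.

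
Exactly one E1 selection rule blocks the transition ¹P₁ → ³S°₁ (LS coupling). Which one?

Parity must change: even → odd — passes.
ΔS = 0: S: 0 → 1 — fails.
ΔL = 0, ±1 (not L=0↔0): L: 1 → 0, ΔL = -1 — passes.
ΔJ = 0, ±1 (not J=0↔0): J: 1 → 1, ΔJ = +0 — passes.

the ΔS = 0 rule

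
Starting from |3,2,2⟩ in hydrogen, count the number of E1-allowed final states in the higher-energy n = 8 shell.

E1 requires Δl = ±1, so l_f ∈ {1, 3}; with 0 ≤ l_f ≤ n_f−1 = 7, the allowed l_f values are {1, 3}.
For l_f = 1: m_f ∈ {m_i−1, m_i, m_i+1} ∩ [−1, 1] = {1} → 1 state.
For l_f = 3: m_f ∈ {m_i−1, m_i, m_i+1} ∩ [−3, 3] = {1, 2, 3} → 3 states.
Total: 4.

4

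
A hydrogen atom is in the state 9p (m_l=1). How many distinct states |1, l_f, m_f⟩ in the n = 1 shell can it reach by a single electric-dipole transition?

E1 requires Δl = ±1, so l_f ∈ {0, 2}; with 0 ≤ l_f ≤ n_f−1 = 0, the allowed l_f values are {0}.
For l_f = 0: m_f ∈ {m_i−1, m_i, m_i+1} ∩ [−0, 0] = {0} → 1 state.
Total: 1.

1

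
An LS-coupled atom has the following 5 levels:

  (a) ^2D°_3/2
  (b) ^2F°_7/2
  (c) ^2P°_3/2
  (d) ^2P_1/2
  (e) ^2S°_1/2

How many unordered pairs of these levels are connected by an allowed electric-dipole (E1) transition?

3

(a)–(b): forbidden (parity, ΔJ).
(a)–(c): forbidden (parity).
(a)–(d): allowed.
(a)–(e): forbidden (parity, ΔL).
(b)–(c): forbidden (parity, ΔL, ΔJ).
(b)–(d): forbidden (ΔL, ΔJ).
(b)–(e): forbidden (parity, ΔL, ΔJ).
(c)–(d): allowed.
(c)–(e): forbidden (parity).
(d)–(e): allowed.
Allowed pairs: 3 of 10.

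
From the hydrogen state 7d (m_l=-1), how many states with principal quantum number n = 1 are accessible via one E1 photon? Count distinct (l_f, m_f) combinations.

0

E1 requires l_f ∈ {1, 3}, but neither lies in [0, 0], so no final state is reachable.
Total: 0.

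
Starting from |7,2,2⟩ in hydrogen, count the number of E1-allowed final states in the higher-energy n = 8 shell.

4

E1 requires Δl = ±1, so l_f ∈ {1, 3}; with 0 ≤ l_f ≤ n_f−1 = 7, the allowed l_f values are {1, 3}.
For l_f = 1: m_f ∈ {m_i−1, m_i, m_i+1} ∩ [−1, 1] = {1} → 1 state.
For l_f = 3: m_f ∈ {m_i−1, m_i, m_i+1} ∩ [−3, 3] = {1, 2, 3} → 3 states.
Total: 4.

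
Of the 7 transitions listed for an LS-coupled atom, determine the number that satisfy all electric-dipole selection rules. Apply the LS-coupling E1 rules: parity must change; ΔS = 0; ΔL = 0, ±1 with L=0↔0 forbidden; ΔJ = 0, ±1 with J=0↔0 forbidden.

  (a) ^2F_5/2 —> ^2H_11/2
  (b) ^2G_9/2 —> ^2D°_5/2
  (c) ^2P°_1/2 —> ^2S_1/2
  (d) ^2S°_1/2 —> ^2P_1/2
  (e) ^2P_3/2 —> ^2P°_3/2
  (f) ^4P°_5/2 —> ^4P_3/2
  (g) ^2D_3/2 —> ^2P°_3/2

(a) forbidden (parity, ΔL, ΔJ fail)
(b) forbidden (ΔL, ΔJ fail)
(c) allowed
(d) allowed
(e) allowed
(f) allowed
(g) allowed
Total allowed: 5 of 7.

5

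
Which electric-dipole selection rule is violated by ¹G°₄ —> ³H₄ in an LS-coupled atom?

Initial level: S=0, L=4, J=4, parity odd. Final level: S=1, L=5, J=4, parity even.
Parity must change: odd → even — ok.
ΔS = 0: S: 0 → 1 — fails.
ΔL = 0, ±1 (not L=0↔0): L: 4 → 5, ΔL = +1 — ok.
ΔJ = 0, ±1 (not J=0↔0): J: 4 → 4, ΔJ = +0 — ok.

the ΔS = 0 rule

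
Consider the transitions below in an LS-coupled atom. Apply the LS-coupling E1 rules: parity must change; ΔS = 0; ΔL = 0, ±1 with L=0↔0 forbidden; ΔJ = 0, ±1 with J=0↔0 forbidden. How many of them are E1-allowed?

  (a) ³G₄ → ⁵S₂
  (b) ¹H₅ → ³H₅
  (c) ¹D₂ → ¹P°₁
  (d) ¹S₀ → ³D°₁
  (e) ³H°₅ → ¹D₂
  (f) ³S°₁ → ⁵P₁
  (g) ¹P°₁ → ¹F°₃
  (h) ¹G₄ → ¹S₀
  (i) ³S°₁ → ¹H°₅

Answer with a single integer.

1

(a) forbidden (parity, ΔS, ΔL, ΔJ fail)
(b) forbidden (parity, ΔS fail)
(c) allowed
(d) forbidden (ΔS, ΔL fail)
(e) forbidden (ΔS, ΔL, ΔJ fail)
(f) forbidden (ΔS fails)
(g) forbidden (parity, ΔL, ΔJ fail)
(h) forbidden (parity, ΔL, ΔJ fail)
(i) forbidden (parity, ΔS, ΔL, ΔJ fail)
Total allowed: 1 of 9.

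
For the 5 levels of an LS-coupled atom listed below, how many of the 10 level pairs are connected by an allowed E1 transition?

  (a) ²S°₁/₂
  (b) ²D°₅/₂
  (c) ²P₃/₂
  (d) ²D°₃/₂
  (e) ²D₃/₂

(a)–(b): forbidden (parity, ΔL, ΔJ).
(a)–(c): allowed.
(a)–(d): forbidden (parity, ΔL).
(a)–(e): forbidden (ΔL).
(b)–(c): allowed.
(b)–(d): forbidden (parity).
(b)–(e): allowed.
(c)–(d): allowed.
(c)–(e): forbidden (parity).
(d)–(e): allowed.
Allowed pairs: 5 of 10.

5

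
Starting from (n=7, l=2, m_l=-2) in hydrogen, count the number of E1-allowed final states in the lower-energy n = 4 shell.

4

E1 requires Δl = ±1, so l_f ∈ {1, 3}; with 0 ≤ l_f ≤ n_f−1 = 3, the allowed l_f values are {1, 3}.
For l_f = 1: m_f ∈ {m_i−1, m_i, m_i+1} ∩ [−1, 1] = {-1} → 1 state.
For l_f = 3: m_f ∈ {m_i−1, m_i, m_i+1} ∩ [−3, 3] = {-3, -2, -1} → 3 states.
Total: 4.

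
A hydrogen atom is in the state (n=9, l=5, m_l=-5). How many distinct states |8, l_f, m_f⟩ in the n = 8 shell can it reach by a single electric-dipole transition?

4

E1 requires Δl = ±1, so l_f ∈ {4, 6}; with 0 ≤ l_f ≤ n_f−1 = 7, the allowed l_f values are {4, 6}.
For l_f = 4: m_f ∈ {m_i−1, m_i, m_i+1} ∩ [−4, 4] = {-4} → 1 state.
For l_f = 6: m_f ∈ {m_i−1, m_i, m_i+1} ∩ [−6, 6] = {-6, -5, -4} → 3 states.
Total: 4.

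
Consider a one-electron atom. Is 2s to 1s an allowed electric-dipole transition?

Δl = 0 − 0 = +0; the E1 rule Δl = ±1 is fails.
The transition is electric-dipole forbidden.

forbidden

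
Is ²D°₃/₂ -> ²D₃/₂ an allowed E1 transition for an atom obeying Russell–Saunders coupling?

allowed

Initial level: S=1/2, L=2, J=3/2, parity odd. Final level: S=1/2, L=2, J=3/2, parity even.
ΔL = 0, ±1 (not L=0↔0): L: 2 → 2, ΔL = +0 — ✓.
Parity must change: odd → even — ✓.
ΔJ = 0, ±1 (not J=0↔0): J: 3/2 → 3/2, ΔJ = +0 — ✓.
ΔS = 0: S: 1/2 → 1/2 — ✓.
All four E1 rules are satisfied.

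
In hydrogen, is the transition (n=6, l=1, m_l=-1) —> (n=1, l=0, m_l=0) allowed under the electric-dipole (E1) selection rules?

l: 1 → 0 (Δl = -1). Δl = ±1 passes.
m_l: -1 → 0 (Δm_l = +1). |Δm_l| ≤ 1 passes.
All E1 selection rules are satisfied.

allowed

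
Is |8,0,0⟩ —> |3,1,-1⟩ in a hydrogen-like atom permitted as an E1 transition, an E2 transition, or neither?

Δl = 1 − 0 = +1; l_i + l_f = 1.
Δm_l = -1.
E1 (Δl = ±1, |Δm_l| ≤ 1): satisfied.
E2 (Δl = 0,±2, l_i+l_f ≥ 2, |Δm_l| ≤ 2): not satisfied.

E1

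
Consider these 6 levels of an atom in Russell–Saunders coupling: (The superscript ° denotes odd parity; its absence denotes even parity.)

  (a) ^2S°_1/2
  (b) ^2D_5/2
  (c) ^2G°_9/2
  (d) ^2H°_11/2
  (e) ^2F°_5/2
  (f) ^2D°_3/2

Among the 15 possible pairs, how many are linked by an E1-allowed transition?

(a)–(b): forbidden (ΔL, ΔJ).
(a)–(c): forbidden (parity, ΔL, ΔJ).
(a)–(d): forbidden (parity, ΔL, ΔJ).
(a)–(e): forbidden (parity, ΔL, ΔJ).
(a)–(f): forbidden (parity, ΔL).
(b)–(c): forbidden (ΔL, ΔJ).
(b)–(d): forbidden (ΔL, ΔJ).
(b)–(e): allowed.
(b)–(f): allowed.
(c)–(d): forbidden (parity).
(c)–(e): forbidden (parity, ΔJ).
(c)–(f): forbidden (parity, ΔL, ΔJ).
(d)–(e): forbidden (parity, ΔL, ΔJ).
(d)–(f): forbidden (parity, ΔL, ΔJ).
(e)–(f): forbidden (parity).
Allowed pairs: 2 of 15.

2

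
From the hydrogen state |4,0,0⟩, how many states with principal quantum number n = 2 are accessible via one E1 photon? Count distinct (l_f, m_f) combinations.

E1 requires Δl = ±1, so l_f ∈ {-1, 1}; with 0 ≤ l_f ≤ n_f−1 = 1, the allowed l_f values are {1}.
For l_f = 1: m_f ∈ {m_i−1, m_i, m_i+1} ∩ [−1, 1] = {-1, 0, 1} → 3 states.
Total: 3.

3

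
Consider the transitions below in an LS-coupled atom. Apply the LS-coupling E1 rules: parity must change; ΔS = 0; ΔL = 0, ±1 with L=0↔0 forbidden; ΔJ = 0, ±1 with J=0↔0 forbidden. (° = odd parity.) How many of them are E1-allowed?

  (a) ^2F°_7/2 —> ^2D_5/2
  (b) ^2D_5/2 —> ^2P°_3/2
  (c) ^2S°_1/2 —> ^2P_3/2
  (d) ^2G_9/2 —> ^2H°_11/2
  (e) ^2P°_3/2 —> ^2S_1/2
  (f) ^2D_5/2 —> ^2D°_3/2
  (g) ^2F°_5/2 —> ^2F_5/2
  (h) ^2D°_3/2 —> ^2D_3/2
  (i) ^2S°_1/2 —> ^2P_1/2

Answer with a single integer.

(a) allowed
(b) allowed
(c) allowed
(d) allowed
(e) allowed
(f) allowed
(g) allowed
(h) allowed
(i) allowed
Total allowed: 9 of 9.

9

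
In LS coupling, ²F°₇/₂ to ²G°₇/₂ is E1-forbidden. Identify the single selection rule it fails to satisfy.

parity

Parity must change: odd → odd — ✗.
ΔL = 0, ±1 (not L=0↔0): L: 3 → 4, ΔL = +1 — ✓.
ΔJ = 0, ±1 (not J=0↔0): J: 7/2 → 7/2, ΔJ = +0 — ✓.
ΔS = 0: S: 1/2 → 1/2 — ✓.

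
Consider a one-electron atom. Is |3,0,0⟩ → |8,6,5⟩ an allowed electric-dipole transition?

forbidden

Initial l = 0, final l = 6, so Δl = +6. E1 requires Δl = ±1: ✗.
m_l: 0 → 5 (Δm_l = +5). |Δm_l| ≤ 1 ✗.
The transition is electric-dipole forbidden.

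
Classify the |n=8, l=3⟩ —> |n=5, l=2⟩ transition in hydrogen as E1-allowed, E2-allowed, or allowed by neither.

Δl = 2 − 3 = -1; l_i + l_f = 5.
E1 (Δl = ±1): satisfied.
E2 (Δl = 0,±2, l_i+l_f ≥ 2): not satisfied.

E1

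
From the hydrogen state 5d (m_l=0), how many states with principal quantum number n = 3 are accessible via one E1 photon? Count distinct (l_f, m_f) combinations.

E1 requires Δl = ±1, so l_f ∈ {1, 3}; with 0 ≤ l_f ≤ n_f−1 = 2, the allowed l_f values are {1}.
For l_f = 1: m_f ∈ {m_i−1, m_i, m_i+1} ∩ [−1, 1] = {-1, 0, 1} → 3 states.
Total: 3.

3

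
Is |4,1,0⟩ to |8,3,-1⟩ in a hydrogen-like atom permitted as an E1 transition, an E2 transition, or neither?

Δl = 3 − 1 = +2; l_i + l_f = 4.
Δm_l = -1.
E1 (Δl = ±1, |Δm_l| ≤ 1): not satisfied.
E2 (Δl = 0,±2, l_i+l_f ≥ 2, |Δm_l| ≤ 2): satisfied.

E2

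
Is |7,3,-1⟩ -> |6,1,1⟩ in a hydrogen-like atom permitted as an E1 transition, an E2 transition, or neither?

E2

Δl = 1 − 3 = -2; l_i + l_f = 4.
Δm_l = +2.
E1 (Δl = ±1, |Δm_l| ≤ 1): not satisfied.
E2 (Δl = 0,±2, l_i+l_f ≥ 2, |Δm_l| ≤ 2): satisfied.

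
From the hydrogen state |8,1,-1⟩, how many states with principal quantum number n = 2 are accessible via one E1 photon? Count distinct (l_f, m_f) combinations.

E1 requires Δl = ±1, so l_f ∈ {0, 2}; with 0 ≤ l_f ≤ n_f−1 = 1, the allowed l_f values are {0}.
For l_f = 0: m_f ∈ {m_i−1, m_i, m_i+1} ∩ [−0, 0] = {0} → 1 state.
Total: 1.

1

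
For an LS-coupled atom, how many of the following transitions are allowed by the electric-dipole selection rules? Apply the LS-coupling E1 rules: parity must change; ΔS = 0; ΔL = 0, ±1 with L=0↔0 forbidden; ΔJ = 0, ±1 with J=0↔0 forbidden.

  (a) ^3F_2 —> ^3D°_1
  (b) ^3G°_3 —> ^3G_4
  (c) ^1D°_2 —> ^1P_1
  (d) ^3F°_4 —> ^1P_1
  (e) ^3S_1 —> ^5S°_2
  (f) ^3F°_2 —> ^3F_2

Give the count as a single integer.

(a) allowed
(b) allowed
(c) allowed
(d) forbidden (ΔS, ΔL, ΔJ fail)
(e) forbidden (ΔS, ΔL fail)
(f) allowed
Total allowed: 4 of 6.

4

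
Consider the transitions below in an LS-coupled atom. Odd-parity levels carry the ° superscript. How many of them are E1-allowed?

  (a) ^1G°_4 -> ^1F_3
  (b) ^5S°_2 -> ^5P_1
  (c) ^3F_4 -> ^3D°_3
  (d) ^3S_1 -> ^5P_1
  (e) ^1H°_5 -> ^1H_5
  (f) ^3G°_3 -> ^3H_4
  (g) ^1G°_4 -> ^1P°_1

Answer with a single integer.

5

(a) allowed
(b) allowed
(c) allowed
(d) forbidden (parity, ΔS fail)
(e) allowed
(f) allowed
(g) forbidden (parity, ΔL, ΔJ fail)
Total allowed: 5 of 7.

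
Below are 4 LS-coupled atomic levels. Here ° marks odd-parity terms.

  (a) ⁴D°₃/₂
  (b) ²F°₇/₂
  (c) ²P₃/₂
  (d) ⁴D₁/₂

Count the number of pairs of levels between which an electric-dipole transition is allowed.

1

(a)–(b): forbidden (parity, ΔS, ΔJ).
(a)–(c): forbidden (ΔS).
(a)–(d): allowed.
(b)–(c): forbidden (ΔL, ΔJ).
(b)–(d): forbidden (ΔS, ΔJ).
(c)–(d): forbidden (parity, ΔS).
Allowed pairs: 1 of 6.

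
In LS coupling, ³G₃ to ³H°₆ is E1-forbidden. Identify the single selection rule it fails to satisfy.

Initial level: S=1, L=4, J=3, parity even. Final level: S=1, L=5, J=6, parity odd.
Parity must change: even → odd — ✓.
ΔS = 0: S: 1 → 1 — ✓.
ΔL = 0, ±1 (not L=0↔0): L: 4 → 5, ΔL = +1 — ✓.
ΔJ = 0, ±1 (not J=0↔0): J: 3 → 6, ΔJ = +3 — ✗.

the ΔJ = 0, ±1 rule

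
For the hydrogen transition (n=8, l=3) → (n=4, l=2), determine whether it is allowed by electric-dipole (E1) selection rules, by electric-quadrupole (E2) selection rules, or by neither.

E1

Δl = 2 − 3 = -1; l_i + l_f = 5.
E1 (Δl = ±1): satisfied.
E2 (Δl = 0,±2, l_i+l_f ≥ 2): not satisfied.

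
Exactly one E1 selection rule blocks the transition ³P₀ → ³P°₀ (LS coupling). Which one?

the J=0 ↔ J=0 exclusion

ΔJ = 0, ±1 (not J=0↔0): J: 0 → 0, ΔJ = +0 — fails.
Parity must change: even → odd — ok.
ΔL = 0, ±1 (not L=0↔0): L: 1 → 1, ΔL = +0 — ok.
ΔS = 0: S: 1 → 1 — ok.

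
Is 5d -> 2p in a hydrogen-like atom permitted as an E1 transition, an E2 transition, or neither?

E1

Δl = 1 − 2 = -1; l_i + l_f = 3.
E1 (Δl = ±1): satisfied.
E2 (Δl = 0,±2, l_i+l_f ≥ 2): not satisfied.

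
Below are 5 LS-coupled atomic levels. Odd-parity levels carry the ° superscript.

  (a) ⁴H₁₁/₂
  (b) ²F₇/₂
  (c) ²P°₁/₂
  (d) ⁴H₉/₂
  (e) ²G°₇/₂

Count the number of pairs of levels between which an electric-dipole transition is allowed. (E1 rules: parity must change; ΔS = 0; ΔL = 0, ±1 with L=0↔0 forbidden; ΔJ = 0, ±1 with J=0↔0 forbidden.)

1

(a)–(b): forbidden (parity, ΔS, ΔL, ΔJ).
(a)–(c): forbidden (ΔS, ΔL, ΔJ).
(a)–(d): forbidden (parity).
(a)–(e): forbidden (ΔS, ΔJ).
(b)–(c): forbidden (ΔL, ΔJ).
(b)–(d): forbidden (parity, ΔS, ΔL).
(b)–(e): allowed.
(c)–(d): forbidden (ΔS, ΔL, ΔJ).
(c)–(e): forbidden (parity, ΔL, ΔJ).
(d)–(e): forbidden (ΔS).
Allowed pairs: 1 of 10.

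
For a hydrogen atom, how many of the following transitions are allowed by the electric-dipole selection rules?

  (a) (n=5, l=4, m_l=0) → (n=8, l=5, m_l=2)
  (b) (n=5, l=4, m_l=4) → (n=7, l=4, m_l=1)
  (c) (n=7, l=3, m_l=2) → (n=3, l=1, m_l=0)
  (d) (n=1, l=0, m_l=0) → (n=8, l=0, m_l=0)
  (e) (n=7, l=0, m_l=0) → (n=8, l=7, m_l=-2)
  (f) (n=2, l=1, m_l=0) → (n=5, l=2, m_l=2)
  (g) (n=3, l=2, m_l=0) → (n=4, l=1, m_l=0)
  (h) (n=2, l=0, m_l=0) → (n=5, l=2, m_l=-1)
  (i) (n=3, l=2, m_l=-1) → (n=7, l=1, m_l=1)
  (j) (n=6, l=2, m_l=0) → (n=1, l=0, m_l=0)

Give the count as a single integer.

(a) forbidden — Δm_l = +2 (E1 requires Δm_l = 0, ±1)
(b) forbidden — Δl = +0 (E1 requires Δl = ±1); Δm_l = -3 (E1 requires Δm_l = 0, ±1)
(c) forbidden — Δl = -2 (E1 requires Δl = ±1); Δm_l = -2 (E1 requires Δm_l = 0, ±1)
(d) forbidden — Δl = +0 (E1 requires Δl = ±1)
(e) forbidden — Δl = +7 (E1 requires Δl = ±1); Δm_l = -2 (E1 requires Δm_l = 0, ±1)
(f) forbidden — Δm_l = +2 (E1 requires Δm_l = 0, ±1)
(g) allowed
(h) forbidden — Δl = +2 (E1 requires Δl = ±1)
(i) forbidden — Δm_l = +2 (E1 requires Δm_l = 0, ±1)
(j) forbidden — Δl = -2 (E1 requires Δl = ±1)
Total allowed: 1 of 10.

1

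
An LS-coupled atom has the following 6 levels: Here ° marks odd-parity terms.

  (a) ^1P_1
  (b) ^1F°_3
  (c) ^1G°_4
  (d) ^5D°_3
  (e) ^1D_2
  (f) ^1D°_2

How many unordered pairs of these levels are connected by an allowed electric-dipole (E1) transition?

3

(a)–(b): forbidden (ΔL, ΔJ).
(a)–(c): forbidden (ΔL, ΔJ).
(a)–(d): forbidden (ΔS, ΔJ).
(a)–(e): forbidden (parity).
(a)–(f): allowed.
(b)–(c): forbidden (parity).
(b)–(d): forbidden (parity, ΔS).
(b)–(e): allowed.
(b)–(f): forbidden (parity).
(c)–(d): forbidden (parity, ΔS, ΔL).
(c)–(e): forbidden (ΔL, ΔJ).
(c)–(f): forbidden (parity, ΔL, ΔJ).
(d)–(e): forbidden (ΔS).
(d)–(f): forbidden (parity, ΔS).
(e)–(f): allowed.
Allowed pairs: 3 of 15.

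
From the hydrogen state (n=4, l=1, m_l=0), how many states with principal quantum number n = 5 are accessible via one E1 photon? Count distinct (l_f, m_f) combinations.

4

E1 requires Δl = ±1, so l_f ∈ {0, 2}; with 0 ≤ l_f ≤ n_f−1 = 4, the allowed l_f values are {0, 2}.
For l_f = 0: m_f ∈ {m_i−1, m_i, m_i+1} ∩ [−0, 0] = {0} → 1 state.
For l_f = 2: m_f ∈ {m_i−1, m_i, m_i+1} ∩ [−2, 2] = {-1, 0, 1} → 3 states.
Total: 4.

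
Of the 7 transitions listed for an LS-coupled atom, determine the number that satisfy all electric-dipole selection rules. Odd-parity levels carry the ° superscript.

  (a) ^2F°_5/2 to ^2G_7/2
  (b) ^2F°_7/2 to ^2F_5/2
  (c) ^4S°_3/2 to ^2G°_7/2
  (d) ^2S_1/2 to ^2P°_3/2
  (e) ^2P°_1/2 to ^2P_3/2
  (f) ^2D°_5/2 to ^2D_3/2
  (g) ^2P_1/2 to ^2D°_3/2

6

(a) allowed
(b) allowed
(c) forbidden (parity, ΔS, ΔL, ΔJ fail)
(d) allowed
(e) allowed
(f) allowed
(g) allowed
Total allowed: 6 of 7.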